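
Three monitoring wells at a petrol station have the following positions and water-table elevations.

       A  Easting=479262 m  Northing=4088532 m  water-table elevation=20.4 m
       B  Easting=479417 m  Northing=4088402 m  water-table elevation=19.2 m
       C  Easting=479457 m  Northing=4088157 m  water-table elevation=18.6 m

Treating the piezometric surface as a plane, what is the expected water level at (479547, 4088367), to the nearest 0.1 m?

18.3 m

Taking A as reference: B−A = (155, -130, -1.2); C−A = (195, -375, -1.8).
Solve a·Δx + b·Δy = Δh: det = 155·(-375) − 195·(-130) = -32775.
∂h/∂x = [(-1.2)·(-375) − (-1.8)·(-130)] / -32775 = -0.006590
∂h/∂y = [155·(-1.8) − 195·(-1.2)] / -32775 = +0.001373
h(479547, 4088367) = 20.4 + (-0.006590)·(285) + (+0.001373)·(-165) = 20.4 -1.878 -0.227 = 18.295 m.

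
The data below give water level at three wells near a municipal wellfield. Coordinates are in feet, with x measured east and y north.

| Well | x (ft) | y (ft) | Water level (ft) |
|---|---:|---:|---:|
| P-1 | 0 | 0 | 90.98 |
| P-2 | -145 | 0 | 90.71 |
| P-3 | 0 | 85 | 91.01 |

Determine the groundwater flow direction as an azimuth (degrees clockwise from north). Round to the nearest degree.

259°

∂h/∂x = (90.71 − 90.98) / (-145 − 0) = +0.001862
∂h/∂y = (91.01 − 90.98) / (85 − 0) = +0.0003529
Flow direction (−∇h) has components (-0.001862 E, -0.0003529 N).
Azimuth = atan2(E, N) = atan2(-0.001862, -0.0003529) = 259.3° ≈ 259°.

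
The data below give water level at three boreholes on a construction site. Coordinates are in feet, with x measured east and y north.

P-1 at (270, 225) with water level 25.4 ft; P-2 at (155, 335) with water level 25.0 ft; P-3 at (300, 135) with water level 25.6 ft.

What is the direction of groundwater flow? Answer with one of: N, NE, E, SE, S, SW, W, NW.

Differences from P-1: to P-2 (Δx, Δy, Δh) = (-115, 110, -0.4); to P-3 = (30, -90, +0.2).
Determinant of the coordinate differences = (-115)·(-90) − 30·110 = 7050.
∂h/∂x = [(-0.4)·(-90) − (+0.2)·110] / 7050 = +0.001986
∂h/∂y = [(-115)·(+0.2) − 30·(-0.4)] / 7050 = -0.001560
Flow = −∇h = (-0.001986 east, +0.001560 north), which points northwest.

NW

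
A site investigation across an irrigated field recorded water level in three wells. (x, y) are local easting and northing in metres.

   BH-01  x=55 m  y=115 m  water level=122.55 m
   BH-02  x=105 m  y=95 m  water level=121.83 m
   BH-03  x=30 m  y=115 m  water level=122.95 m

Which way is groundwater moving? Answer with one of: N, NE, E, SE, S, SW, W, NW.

With h = a·x + b·y + c and BH-01 as origin, the differences give:
  50·a + (-20)·b = -0.72
  (-25)·a + 0·b = +0.40
Eliminate b (×0 and ×(-20), subtract): -500·a = 8.000 → a = ∂h/∂x = -0.01600
Back-substitute: b = ∂h/∂y = -0.004000.
Flow = −∇h = (+0.01600 east, +0.004000 north), which points east.

E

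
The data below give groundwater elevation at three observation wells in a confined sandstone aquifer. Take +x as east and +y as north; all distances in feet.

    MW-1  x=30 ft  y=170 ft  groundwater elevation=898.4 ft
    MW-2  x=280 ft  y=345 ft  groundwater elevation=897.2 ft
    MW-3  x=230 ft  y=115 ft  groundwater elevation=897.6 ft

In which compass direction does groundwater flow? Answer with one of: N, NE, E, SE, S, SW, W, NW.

E

Taking MW-1 as reference: MW-2−MW-1 = (250, 175, -1.2); MW-3−MW-1 = (200, -55, -0.8).
Determinant of the coordinate differences = 250·(-55) − 200·175 = -48750.
∂h/∂x = [(-1.2)·(-55) − (-0.8)·175] / -48750 = -0.004226
∂h/∂y = [250·(-0.8) − 200·(-1.2)] / -48750 = -0.0008205
Flow = −∇h = (+0.004226 east, +0.0008205 north), which points east.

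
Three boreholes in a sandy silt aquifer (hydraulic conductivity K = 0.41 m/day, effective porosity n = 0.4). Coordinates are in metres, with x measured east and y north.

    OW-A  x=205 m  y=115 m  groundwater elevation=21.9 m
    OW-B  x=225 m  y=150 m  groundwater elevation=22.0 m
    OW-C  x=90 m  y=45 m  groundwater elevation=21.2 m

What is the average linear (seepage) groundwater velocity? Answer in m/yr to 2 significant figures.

Taking OW-A as reference: OW-B−OW-A = (20, 35, +0.1); OW-C−OW-A = (-115, -70, -0.7).
Determinant of the coordinate differences = 20·(-70) − (-115)·35 = 2625.
∂h/∂x = [(+0.1)·(-70) − (-0.7)·35] / 2625 = +0.006667
∂h/∂y = [20·(-0.7) − (-115)·(+0.1)] / 2625 = -0.0009524
|∇h| = √(0.006667² + -0.0009524²) = 0.006735
Seepage velocity v = K·i/n = 0.41 × 0.006735 / 0.4 = 0.006903 m/day = 2.521 m/yr.

2.5 m/yr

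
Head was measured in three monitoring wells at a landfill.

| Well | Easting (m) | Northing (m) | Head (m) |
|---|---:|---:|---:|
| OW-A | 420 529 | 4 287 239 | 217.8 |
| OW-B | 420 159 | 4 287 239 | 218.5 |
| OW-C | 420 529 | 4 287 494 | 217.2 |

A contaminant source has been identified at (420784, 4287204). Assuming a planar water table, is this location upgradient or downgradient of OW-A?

∂h/∂x = (218.5 − 217.8) / (420159 − 420529) = -0.001892
∂h/∂y = (217.2 − 217.8) / (4287494 − 4287239) = -0.002353
Head at (420784, 4287204) = 217.8 + (-0.001892)·(255) + (-0.002353)·(-35) = 217.40 m.
That is lower than the 217.8 m at OW-A, so the point is downgradient.

downgradient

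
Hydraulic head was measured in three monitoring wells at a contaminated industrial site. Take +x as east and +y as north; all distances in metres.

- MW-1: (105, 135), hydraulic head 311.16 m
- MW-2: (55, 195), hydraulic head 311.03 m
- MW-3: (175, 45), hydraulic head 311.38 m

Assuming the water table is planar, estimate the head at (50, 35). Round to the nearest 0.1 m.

312.1 m

Taking MW-1 as reference: MW-2−MW-1 = (-50, 60, -0.13); MW-3−MW-1 = (70, -90, +0.22).
Solve a·Δx + b·Δy = Δh: det = (-50)·(-90) − 70·60 = 300.
∂h/∂x = [(-0.13)·(-90) − (+0.22)·60] / 300 = -0.005000
∂h/∂y = [(-50)·(+0.22) − 70·(-0.13)] / 300 = -0.006333
h(50, 35) = 311.16 + (-0.005000)·(-55) + (-0.006333)·(-100) = 311.16 +0.275 +0.633 = 312.068 m.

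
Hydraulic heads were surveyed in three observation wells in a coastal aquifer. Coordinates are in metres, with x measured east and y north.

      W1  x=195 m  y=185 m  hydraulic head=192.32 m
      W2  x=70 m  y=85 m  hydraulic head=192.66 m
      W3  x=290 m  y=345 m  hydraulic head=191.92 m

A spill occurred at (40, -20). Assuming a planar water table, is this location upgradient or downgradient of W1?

upgradient

Taking W1 as reference: W2−W1 = (-125, -100, +0.34); W3−W1 = (95, 160, -0.40).
Solve a·Δx + b·Δy = Δh: det = (-125)·160 − 95·(-100) = -10500.
∂h/∂x = [(+0.34)·160 − (-0.40)·(-100)] / -10500 = -0.001371
∂h/∂y = [(-125)·(-0.40) − 95·(+0.34)] / -10500 = -0.001686
Head at (40, -20) = 192.32 + (-0.001371)·(-155) + (-0.001686)·(-205) = 192.88 m.
That is higher than the 192.32 m at W1, so the point is upgradient.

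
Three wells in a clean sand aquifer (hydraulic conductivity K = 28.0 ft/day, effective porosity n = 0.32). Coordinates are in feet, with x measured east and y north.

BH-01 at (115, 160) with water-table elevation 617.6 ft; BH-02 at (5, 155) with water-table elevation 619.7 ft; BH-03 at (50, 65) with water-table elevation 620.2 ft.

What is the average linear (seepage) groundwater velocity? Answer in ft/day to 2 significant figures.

2.1 ft/day

Differences from BH-01: to BH-02 (Δx, Δy, Δh) = (-110, -5, +2.1); to BH-03 = (-65, -95, +2.6).
Solve a·Δx + b·Δy = Δh: det = (-110)·(-95) − (-65)·(-5) = 10125.
∂h/∂x = [(+2.1)·(-95) − (+2.6)·(-5)] / 10125 = -0.01842
∂h/∂y = [(-110)·(+2.6) − (-65)·(+2.1)] / 10125 = -0.01477
|∇h| = √(-0.01842² + -0.01477²) = 0.02361
Seepage velocity v = K·i/n = 28.0 × 0.02361 / 0.32 = 2.066 ft/day.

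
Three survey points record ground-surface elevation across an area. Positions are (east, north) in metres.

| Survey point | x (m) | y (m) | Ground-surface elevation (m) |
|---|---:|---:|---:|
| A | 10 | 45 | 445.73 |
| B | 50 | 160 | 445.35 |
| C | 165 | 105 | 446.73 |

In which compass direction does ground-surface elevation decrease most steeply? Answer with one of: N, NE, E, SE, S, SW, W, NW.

Differences from A: to B (Δx, Δy, Δh) = (40, 115, -0.38); to C = (155, 60, +1.00).
Determinant of the coordinate differences = 40·60 − 155·115 = -15425.
∂z/∂x = [(-0.38)·60 − (+1.00)·115] / -15425 = +0.008934
∂z/∂y = [40·(+1.00) − 155·(-0.38)] / -15425 = -0.006412
Steepest decrease is along −∇f = (-0.008934 E, +0.006412 N) → northwest.

NW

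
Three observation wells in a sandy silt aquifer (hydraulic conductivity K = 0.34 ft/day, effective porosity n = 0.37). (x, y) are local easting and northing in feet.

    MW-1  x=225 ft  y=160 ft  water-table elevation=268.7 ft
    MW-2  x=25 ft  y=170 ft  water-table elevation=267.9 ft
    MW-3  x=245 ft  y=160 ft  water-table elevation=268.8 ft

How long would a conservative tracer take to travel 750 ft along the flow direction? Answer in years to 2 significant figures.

Three-point gradient (reference MW-1): Δ to MW-2 = (-200, 10, -0.8), Δ to MW-3 = (20, 0, +0.1).
∂h/∂x = +0.005000, ∂h/∂y = +0.02000 (det = -200).
|∇h| = √(0.005000² + 0.02000²) = 0.02062
Seepage velocity v = K·i/n = 0.34 × 0.02062 / 0.37 = 0.01895 ft/day.
t = 750 / 0.01895 = 3.958e+04 days = 108 years.

110 years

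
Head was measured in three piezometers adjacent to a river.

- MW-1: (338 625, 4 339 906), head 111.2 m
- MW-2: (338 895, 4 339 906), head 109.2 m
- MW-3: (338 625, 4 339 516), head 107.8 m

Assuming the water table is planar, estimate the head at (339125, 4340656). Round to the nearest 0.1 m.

∂h/∂x = (109.2 − 111.2) / (338895 − 338625) = -0.007407
∂h/∂y = (107.8 − 111.2) / (4339516 − 4339906) = +0.008718
h(339125, 4340656) = 111.2 + (-0.007407)·(500) + (+0.008718)·(750) = 111.2 -3.704 +6.538 = 114.035 m.

114.0 m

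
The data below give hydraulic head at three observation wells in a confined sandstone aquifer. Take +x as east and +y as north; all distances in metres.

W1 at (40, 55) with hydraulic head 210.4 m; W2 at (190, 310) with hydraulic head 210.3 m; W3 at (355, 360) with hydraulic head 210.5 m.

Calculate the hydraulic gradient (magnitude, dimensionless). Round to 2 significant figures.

0.0021

Differences from W1: to W2 (Δx, Δy, Δh) = (150, 255, -0.1); to W3 = (315, 305, +0.1).
Determinant of the coordinate differences = 150·305 − 315·255 = -34575.
∂h/∂x = [(-0.1)·305 − (+0.1)·255] / -34575 = +0.001620
∂h/∂y = [150·(+0.1) − 315·(-0.1)] / -34575 = -0.001345
|∇h| = √(0.001620² + -0.001345²) = 0.002106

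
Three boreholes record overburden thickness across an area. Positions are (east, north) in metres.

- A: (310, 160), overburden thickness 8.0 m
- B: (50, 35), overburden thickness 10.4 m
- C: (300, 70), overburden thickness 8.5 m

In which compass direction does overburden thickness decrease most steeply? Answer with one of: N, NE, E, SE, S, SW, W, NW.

NE

With d = a·x + b·y + c and A as origin, the differences give:
  (-260)·a + (-125)·b = +2.4
  (-10)·a + (-90)·b = +0.5
Eliminate b (×(-90) and ×(-125), subtract): 22150·a = -153.50 → a = ∂d/∂x = -0.006930
Back-substitute: b = ∂d/∂y = -0.004786.
Steepest decrease is along −∇f = (+0.006930 E, +0.004786 N) → northeast.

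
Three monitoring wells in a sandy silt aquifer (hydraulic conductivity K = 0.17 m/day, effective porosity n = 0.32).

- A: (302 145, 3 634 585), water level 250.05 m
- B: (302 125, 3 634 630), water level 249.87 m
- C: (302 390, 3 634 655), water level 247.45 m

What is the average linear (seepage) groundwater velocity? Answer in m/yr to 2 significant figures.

With h = a·x + b·y + c and A as origin, the differences give:
  (-20)·a + 45·b = -0.18
  245·a + 70·b = -2.60
Eliminate b (×70 and ×45, subtract): -12425·a = 104.400 → a = ∂h/∂x = -0.008402
Back-substitute: b = ∂h/∂y = -0.007734.
|∇h| = √(-0.008402² + -0.007734²) = 0.01142
Seepage velocity v = K·i/n = 0.17 × 0.01142 / 0.32 = 0.006067 m/day = 2.216 m/yr.

2.2 m/yr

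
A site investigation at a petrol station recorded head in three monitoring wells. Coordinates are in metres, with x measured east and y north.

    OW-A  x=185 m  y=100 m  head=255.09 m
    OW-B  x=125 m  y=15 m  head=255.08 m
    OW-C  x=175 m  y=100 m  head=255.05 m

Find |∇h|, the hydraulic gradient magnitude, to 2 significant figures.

0.0048

With h = a·x + b·y + c and OW-A as origin, the differences give:
  (-60)·a + (-85)·b = -0.01
  (-10)·a + 0·b = -0.04
Eliminate b (×0 and ×(-85), subtract): -850·a = -3.400 → a = ∂h/∂x = +0.004000
Back-substitute: b = ∂h/∂y = -0.002706.
|∇h| = √(0.004000² + -0.002706²) = 0.004829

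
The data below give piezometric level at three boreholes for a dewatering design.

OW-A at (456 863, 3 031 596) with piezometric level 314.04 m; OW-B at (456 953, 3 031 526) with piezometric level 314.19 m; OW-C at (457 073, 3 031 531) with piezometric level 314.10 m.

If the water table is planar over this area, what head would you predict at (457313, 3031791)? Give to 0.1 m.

313.2 m

Differences from OW-A: to OW-B (Δx, Δy, Δh) = (90, -70, +0.15); to OW-C = (210, -65, +0.06).
Determinant of the coordinate differences = 90·(-65) − 210·(-70) = 8850.
∂h/∂x = [(+0.15)·(-65) − (+0.06)·(-70)] / 8850 = -0.0006271
∂h/∂y = [90·(+0.06) − 210·(+0.15)] / 8850 = -0.002949
h(457313, 3031791) = 314.04 + (-0.0006271)·(450) + (-0.002949)·(195) = 314.04 -0.282 -0.575 = 313.183 m.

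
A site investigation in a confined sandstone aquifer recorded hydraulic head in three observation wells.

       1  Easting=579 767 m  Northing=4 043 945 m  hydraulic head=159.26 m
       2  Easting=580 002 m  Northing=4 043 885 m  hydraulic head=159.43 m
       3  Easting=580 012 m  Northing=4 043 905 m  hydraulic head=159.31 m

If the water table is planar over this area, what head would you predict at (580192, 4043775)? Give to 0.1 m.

159.9 m

Taking 1 as reference: 2−1 = (235, -60, +0.17); 3−1 = (245, -40, +0.05).
Determinant of the coordinate differences = 235·(-40) − 245·(-60) = 5300.
∂h/∂x = [(+0.17)·(-40) − (+0.05)·(-60)] / 5300 = -0.0007170
∂h/∂y = [235·(+0.05) − 245·(+0.17)] / 5300 = -0.005642
h(580192, 4043775) = 159.26 + (-0.0007170)·(425) + (-0.005642)·(-170) = 159.26 -0.305 +0.959 = 159.914 m.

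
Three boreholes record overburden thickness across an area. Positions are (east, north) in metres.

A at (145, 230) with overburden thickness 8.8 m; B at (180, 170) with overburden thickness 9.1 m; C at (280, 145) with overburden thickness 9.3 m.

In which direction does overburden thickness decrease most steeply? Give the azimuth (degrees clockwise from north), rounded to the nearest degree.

Taking A as reference: B−A = (35, -60, +0.3); C−A = (135, -85, +0.5).
Determinant of the coordinate differences = 35·(-85) − 135·(-60) = 5125.
∂d/∂x = [(+0.3)·(-85) − (+0.5)·(-60)] / 5125 = +0.0008780
∂d/∂y = [35·(+0.5) − 135·(+0.3)] / 5125 = -0.004488
Steepest decrease is along −∇f: components (-0.0008780 E, +0.004488 N).
Azimuth = atan2(-0.0008780, +0.004488) = 348.9° ≈ 349°.

349°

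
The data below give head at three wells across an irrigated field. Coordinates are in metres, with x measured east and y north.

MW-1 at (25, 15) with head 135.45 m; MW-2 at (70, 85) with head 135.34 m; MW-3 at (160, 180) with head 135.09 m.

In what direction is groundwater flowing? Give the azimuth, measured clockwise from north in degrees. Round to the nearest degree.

101°

Differences from MW-1: to MW-2 (Δx, Δy, Δh) = (45, 70, -0.11); to MW-3 = (135, 165, -0.36).
Solve a·Δx + b·Δy = Δh: det = 45·165 − 135·70 = -2025.
∂h/∂x = [(-0.11)·165 − (-0.36)·70] / -2025 = -0.003481
∂h/∂y = [45·(-0.36) − 135·(-0.11)] / -2025 = +0.0006667
Flow direction (−∇h) has components (+0.003481 E, -0.0006667 N).
Azimuth = atan2(E, N) = atan2(+0.003481, -0.0006667) = 100.8° ≈ 101°.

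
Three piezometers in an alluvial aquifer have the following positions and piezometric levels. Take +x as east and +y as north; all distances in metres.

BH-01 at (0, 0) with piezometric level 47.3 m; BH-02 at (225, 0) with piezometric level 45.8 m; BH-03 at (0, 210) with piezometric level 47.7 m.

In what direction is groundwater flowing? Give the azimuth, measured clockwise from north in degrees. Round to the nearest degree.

∂h/∂x = (45.8 − 47.3) / (225 − 0) = -0.006667
∂h/∂y = (47.7 − 47.3) / (210 − 0) = +0.001905
Flow direction (−∇h) has components (+0.006667 E, -0.001905 N).
Azimuth = atan2(E, N) = atan2(+0.006667, -0.001905) = 105.9° ≈ 106°.

106°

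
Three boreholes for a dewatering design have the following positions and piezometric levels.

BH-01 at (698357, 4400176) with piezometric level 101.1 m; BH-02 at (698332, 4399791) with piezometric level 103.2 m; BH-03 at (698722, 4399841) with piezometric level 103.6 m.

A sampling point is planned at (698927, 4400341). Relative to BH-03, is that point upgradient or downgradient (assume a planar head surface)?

Differences from BH-01: to BH-02 (Δx, Δy, Δh) = (-25, -385, +2.1); to BH-03 = (365, -335, +2.5).
Determinant of the coordinate differences = (-25)·(-335) − 365·(-385) = 148900.
∂h/∂x = [(+2.1)·(-335) − (+2.5)·(-385)] / 148900 = +0.001739
∂h/∂y = [(-25)·(+2.5) − 365·(+2.1)] / 148900 = -0.005567
Head at (698927, 4400341) = 101.1 + (+0.001739)·(570) + (-0.005567)·(165) = 101.17 m.
That is lower than the 103.6 m at BH-03, so the point is downgradient.

downgradient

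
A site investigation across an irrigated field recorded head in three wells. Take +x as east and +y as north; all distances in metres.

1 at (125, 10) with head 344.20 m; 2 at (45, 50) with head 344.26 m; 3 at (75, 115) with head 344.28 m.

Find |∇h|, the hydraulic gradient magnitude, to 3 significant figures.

0.000719

Three-point gradient (reference 1): Δ to 2 = (-80, 40, +0.06), Δ to 3 = (-50, 105, +0.08).
∂h/∂x = -0.0004844, ∂h/∂y = +0.0005312 (det = -6400).
|∇h| = √(-0.0004844² + 0.0005312²) = 0.0007189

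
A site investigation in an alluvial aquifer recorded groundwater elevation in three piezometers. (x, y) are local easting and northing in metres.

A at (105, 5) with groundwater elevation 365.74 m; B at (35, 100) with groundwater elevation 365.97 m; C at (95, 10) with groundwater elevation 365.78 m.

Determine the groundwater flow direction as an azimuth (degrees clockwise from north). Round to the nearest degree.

Three-point gradient (reference A): Δ to B = (-70, 95, +0.23), Δ to C = (-10, 5, +0.04).
∂h/∂x = -0.004417, ∂h/∂y = -0.0008333 (det = 600).
Flow direction (−∇h) has components (+0.004417 E, +0.0008333 N).
Azimuth = atan2(E, N) = atan2(+0.004417, +0.0008333) = 79.3° ≈ 079°.

079°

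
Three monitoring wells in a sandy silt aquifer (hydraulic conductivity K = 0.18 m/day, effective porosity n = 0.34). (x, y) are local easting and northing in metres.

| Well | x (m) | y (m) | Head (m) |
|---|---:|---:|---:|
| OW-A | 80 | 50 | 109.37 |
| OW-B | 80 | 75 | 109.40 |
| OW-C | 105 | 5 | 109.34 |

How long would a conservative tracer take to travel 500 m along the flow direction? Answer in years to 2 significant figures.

Taking OW-A as reference: OW-B−OW-A = (0, 25, +0.03); OW-C−OW-A = (25, -45, -0.03).
Determinant of the coordinate differences = 0·(-45) − 25·25 = -625.
∂h/∂x = [(+0.03)·(-45) − (-0.03)·25] / -625 = +0.0009600
∂h/∂y = [0·(-0.03) − 25·(+0.03)] / -625 = +0.001200
|∇h| = √(0.0009600² + 0.001200²) = 0.001537
Seepage velocity v = K·i/n = 0.18 × 0.001537 / 0.34 = 0.0008137 m/day.
t = 500 / 0.0008137 = 6.145e+05 days = 1.68e+03 years.

1700 years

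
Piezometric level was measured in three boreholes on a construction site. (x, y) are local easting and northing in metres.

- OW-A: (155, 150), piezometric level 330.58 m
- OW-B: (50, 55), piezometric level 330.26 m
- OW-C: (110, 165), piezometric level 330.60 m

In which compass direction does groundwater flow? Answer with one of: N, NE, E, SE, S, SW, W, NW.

S

Differences from OW-A: to OW-B (Δx, Δy, Δh) = (-105, -95, -0.32); to OW-C = (-45, 15, +0.02).
Determinant of the coordinate differences = (-105)·15 − (-45)·(-95) = -5850.
∂h/∂x = [(-0.32)·15 − (+0.02)·(-95)] / -5850 = +0.0004957
∂h/∂y = [(-105)·(+0.02) − (-45)·(-0.32)] / -5850 = +0.002821
Flow = −∇h = (-0.0004957 east, -0.002821 north), which points south.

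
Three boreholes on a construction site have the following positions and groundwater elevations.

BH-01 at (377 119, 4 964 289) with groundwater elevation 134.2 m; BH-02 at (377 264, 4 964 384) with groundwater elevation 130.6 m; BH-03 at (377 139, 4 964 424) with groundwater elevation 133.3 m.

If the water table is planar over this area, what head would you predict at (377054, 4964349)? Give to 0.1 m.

135.5 m

Three-point gradient (reference BH-01): Δ to BH-02 = (145, 95, -3.6), Δ to BH-03 = (20, 135, -0.9).
∂h/∂x = -0.02266, ∂h/∂y = -0.003310 (det = 17675).
h(377054, 4964349) = 134.2 + (-0.02266)·(-65) + (-0.003310)·(60) = 134.2 +1.473 -0.199 = 135.474 m.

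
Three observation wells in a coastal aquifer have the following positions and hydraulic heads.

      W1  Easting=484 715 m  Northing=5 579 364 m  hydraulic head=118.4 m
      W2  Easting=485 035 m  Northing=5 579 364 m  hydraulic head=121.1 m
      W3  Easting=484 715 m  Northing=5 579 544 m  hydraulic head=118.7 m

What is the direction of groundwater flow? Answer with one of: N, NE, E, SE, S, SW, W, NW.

W

∂h/∂x = (121.1 − 118.4) / (485035 − 484715) = +0.008437
∂h/∂y = (118.7 − 118.4) / (5579544 − 5579364) = +0.001667
Flow = −∇h = (-0.008437 east, -0.001667 north), which points west.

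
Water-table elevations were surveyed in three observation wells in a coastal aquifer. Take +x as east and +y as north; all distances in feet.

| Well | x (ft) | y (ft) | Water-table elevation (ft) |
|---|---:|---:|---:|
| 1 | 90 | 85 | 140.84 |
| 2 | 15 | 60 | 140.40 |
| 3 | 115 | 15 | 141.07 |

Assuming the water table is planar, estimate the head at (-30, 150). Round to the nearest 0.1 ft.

Differences from 1: to 2 (Δx, Δy, Δh) = (-75, -25, -0.44); to 3 = (25, -70, +0.23).
Determinant of the coordinate differences = (-75)·(-70) − 25·(-25) = 5875.
∂h/∂x = [(-0.44)·(-70) − (+0.23)·(-25)] / 5875 = +0.006221
∂h/∂y = [(-75)·(+0.23) − 25·(-0.44)] / 5875 = -0.001064
h(-30, 150) = 140.84 + (+0.006221)·(-120) + (-0.001064)·(65) = 140.84 -0.747 -0.069 = 140.024 ft.

140.0 ft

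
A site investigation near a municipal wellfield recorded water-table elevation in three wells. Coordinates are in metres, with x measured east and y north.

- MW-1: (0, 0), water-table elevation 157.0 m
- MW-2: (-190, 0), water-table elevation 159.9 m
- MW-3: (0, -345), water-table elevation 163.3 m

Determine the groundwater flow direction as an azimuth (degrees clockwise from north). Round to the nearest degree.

∂h/∂x = (159.9 − 157.0) / (-190 − 0) = -0.01526
∂h/∂y = (163.3 − 157.0) / (-345 − 0) = -0.01826
Flow direction (−∇h) has components (+0.01526 E, +0.01826 N).
Azimuth = atan2(E, N) = atan2(+0.01526, +0.01826) = 39.9° ≈ 040°.

040°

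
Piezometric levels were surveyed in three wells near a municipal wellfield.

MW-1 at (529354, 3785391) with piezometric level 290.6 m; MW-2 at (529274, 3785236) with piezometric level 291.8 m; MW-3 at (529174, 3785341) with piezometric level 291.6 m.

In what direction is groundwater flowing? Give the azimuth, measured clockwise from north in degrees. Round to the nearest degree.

035°

Differences from MW-1: to MW-2 (Δx, Δy, Δh) = (-80, -155, +1.2); to MW-3 = (-180, -50, +1.0).
Solve a·Δx + b·Δy = Δh: det = (-80)·(-50) − (-180)·(-155) = -23900.
∂h/∂x = [(+1.2)·(-50) − (+1.0)·(-155)] / -23900 = -0.003975
∂h/∂y = [(-80)·(+1.0) − (-180)·(+1.2)] / -23900 = -0.005690
Flow direction (−∇h) has components (+0.003975 E, +0.005690 N).
Azimuth = atan2(E, N) = atan2(+0.003975, +0.005690) = 34.9° ≈ 035°.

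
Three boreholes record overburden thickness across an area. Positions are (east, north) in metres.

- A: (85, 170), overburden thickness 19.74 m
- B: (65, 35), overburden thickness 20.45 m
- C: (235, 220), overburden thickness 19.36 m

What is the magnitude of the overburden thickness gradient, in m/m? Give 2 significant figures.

0.0052 m/m

Taking A as reference: B−A = (-20, -135, +0.71); C−A = (150, 50, -0.38).
Determinant of the coordinate differences = (-20)·50 − 150·(-135) = 19250.
∂d/∂x = [(+0.71)·50 − (-0.38)·(-135)] / 19250 = -0.0008208
∂d/∂y = [(-20)·(-0.38) − 150·(+0.71)] / 19250 = -0.005138
|∇f| = √(-0.0008208² + -0.005138²) = 0.005203 m/m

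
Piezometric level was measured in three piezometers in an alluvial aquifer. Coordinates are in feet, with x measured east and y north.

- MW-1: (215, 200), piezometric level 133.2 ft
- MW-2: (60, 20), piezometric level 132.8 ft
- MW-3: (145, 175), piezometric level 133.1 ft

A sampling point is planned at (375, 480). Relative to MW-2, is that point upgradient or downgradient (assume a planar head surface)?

Taking MW-1 as reference: MW-2−MW-1 = (-155, -180, -0.4); MW-3−MW-1 = (-70, -25, -0.1).
Solve a·Δx + b·Δy = Δh: det = (-155)·(-25) − (-70)·(-180) = -8725.
∂h/∂x = [(-0.4)·(-25) − (-0.1)·(-180)] / -8725 = +0.0009169
∂h/∂y = [(-155)·(-0.1) − (-70)·(-0.4)] / -8725 = +0.001433
Head at (375, 480) = 133.2 + (+0.0009169)·(160) + (+0.001433)·(280) = 133.75 ft.
That is higher than the 132.8 ft at MW-2, so the point is upgradient.

upgradient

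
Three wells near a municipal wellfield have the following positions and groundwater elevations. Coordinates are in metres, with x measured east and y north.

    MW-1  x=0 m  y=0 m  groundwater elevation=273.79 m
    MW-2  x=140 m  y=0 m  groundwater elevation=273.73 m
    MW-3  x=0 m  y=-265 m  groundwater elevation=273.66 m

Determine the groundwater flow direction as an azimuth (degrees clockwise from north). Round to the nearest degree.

∂h/∂x = (273.73 − 273.79) / (140 − 0) = -0.0004286
∂h/∂y = (273.66 − 273.79) / (-265 − 0) = +0.0004906
Flow direction (−∇h) has components (+0.0004286 E, -0.0004906 N).
Azimuth = atan2(E, N) = atan2(+0.0004286, -0.0004906) = 138.9° ≈ 139°.

139°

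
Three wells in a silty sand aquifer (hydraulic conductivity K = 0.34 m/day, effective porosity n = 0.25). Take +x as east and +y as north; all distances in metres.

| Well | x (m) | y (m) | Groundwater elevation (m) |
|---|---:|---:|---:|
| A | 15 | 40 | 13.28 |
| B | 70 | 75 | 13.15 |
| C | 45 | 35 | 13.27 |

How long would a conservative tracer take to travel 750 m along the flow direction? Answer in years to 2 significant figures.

With h = a·x + b·y + c and A as origin, the differences give:
  55·a + 35·b = -0.13
  30·a + (-5)·b = -0.01
Eliminate b (×(-5) and ×35, subtract): -1325·a = 1.000 → a = ∂h/∂x = -0.0007547
Back-substitute: b = ∂h/∂y = -0.002528.
|∇h| = √(-0.0007547² + -0.002528²) = 0.002638
Seepage velocity v = K·i/n = 0.34 × 0.002638 / 0.25 = 0.003588 m/day.
t = 750 / 0.003588 = 2.09e+05 days = 572 years.

570 years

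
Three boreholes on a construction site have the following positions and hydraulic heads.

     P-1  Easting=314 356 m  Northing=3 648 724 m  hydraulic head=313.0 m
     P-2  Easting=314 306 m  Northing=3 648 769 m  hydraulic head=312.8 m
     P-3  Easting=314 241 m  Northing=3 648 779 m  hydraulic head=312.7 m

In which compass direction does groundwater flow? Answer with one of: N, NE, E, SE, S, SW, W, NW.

Taking P-1 as reference: P-2−P-1 = (-50, 45, -0.2); P-3−P-1 = (-115, 55, -0.3).
Solve a·Δx + b·Δy = Δh: det = (-50)·55 − (-115)·45 = 2425.
∂h/∂x = [(-0.2)·55 − (-0.3)·45] / 2425 = +0.001031
∂h/∂y = [(-50)·(-0.3) − (-115)·(-0.2)] / 2425 = -0.003299
Flow = −∇h = (-0.001031 east, +0.003299 north), which points north.

N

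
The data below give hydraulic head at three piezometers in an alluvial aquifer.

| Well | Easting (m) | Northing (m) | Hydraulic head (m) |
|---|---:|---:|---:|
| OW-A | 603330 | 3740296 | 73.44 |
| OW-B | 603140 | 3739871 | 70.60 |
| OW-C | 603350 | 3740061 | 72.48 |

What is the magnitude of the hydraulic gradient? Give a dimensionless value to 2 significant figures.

With h = a·x + b·y + c and OW-A as origin, the differences give:
  (-190)·a + (-425)·b = -2.84
  20·a + (-235)·b = -0.96
Eliminate b (×(-235) and ×(-425), subtract): 53150·a = 259.400 → a = ∂h/∂x = +0.004881
Back-substitute: b = ∂h/∂y = +0.004500.
|∇h| = √(0.004881² + 0.004500²) = 0.006639

0.0066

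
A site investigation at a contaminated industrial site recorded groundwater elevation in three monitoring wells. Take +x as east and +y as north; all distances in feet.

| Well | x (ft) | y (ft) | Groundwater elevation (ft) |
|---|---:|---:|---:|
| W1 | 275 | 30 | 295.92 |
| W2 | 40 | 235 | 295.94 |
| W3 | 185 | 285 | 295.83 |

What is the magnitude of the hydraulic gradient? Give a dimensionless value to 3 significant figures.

0.000793

Differences from W1: to W2 (Δx, Δy, Δh) = (-235, 205, +0.02); to W3 = (-90, 255, -0.09).
Solve a·Δx + b·Δy = Δh: det = (-235)·255 − (-90)·205 = -41475.
∂h/∂x = [(+0.02)·255 − (-0.09)·205] / -41475 = -0.0005678
∂h/∂y = [(-235)·(-0.09) − (-90)·(+0.02)] / -41475 = -0.0005533
|∇h| = √(-0.0005678² + -0.0005533²) = 0.0007928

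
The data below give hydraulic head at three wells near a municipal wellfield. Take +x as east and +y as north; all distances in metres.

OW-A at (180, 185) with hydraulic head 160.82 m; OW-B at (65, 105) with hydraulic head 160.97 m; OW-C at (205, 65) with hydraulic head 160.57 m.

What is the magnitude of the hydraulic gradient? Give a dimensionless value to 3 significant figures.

With h = a·x + b·y + c and OW-A as origin, the differences give:
  (-115)·a + (-80)·b = +0.15
  25·a + (-120)·b = -0.25
Eliminate b (×(-120) and ×(-80), subtract): 15800·a = -38.000 → a = ∂h/∂x = -0.002405
Back-substitute: b = ∂h/∂y = +0.001582.
|∇h| = √(-0.002405² + 0.001582²) = 0.002879

0.00288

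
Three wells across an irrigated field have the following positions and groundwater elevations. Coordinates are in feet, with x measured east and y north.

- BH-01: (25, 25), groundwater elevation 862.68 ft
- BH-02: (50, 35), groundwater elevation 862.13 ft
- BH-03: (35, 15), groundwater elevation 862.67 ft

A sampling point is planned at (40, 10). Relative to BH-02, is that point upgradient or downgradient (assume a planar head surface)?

Differences from BH-01: to BH-02 (Δx, Δy, Δh) = (25, 10, -0.55); to BH-03 = (10, -10, -0.01).
Determinant of the coordinate differences = 25·(-10) − 10·10 = -350.
∂h/∂x = [(-0.55)·(-10) − (-0.01)·10] / -350 = -0.01600
∂h/∂y = [25·(-0.01) − 10·(-0.55)] / -350 = -0.01500
Head at (40, 10) = 862.68 + (-0.01600)·(15) + (-0.01500)·(-15) = 862.66 ft.
That is higher than the 862.13 ft at BH-02, so the point is upgradient.

upgradient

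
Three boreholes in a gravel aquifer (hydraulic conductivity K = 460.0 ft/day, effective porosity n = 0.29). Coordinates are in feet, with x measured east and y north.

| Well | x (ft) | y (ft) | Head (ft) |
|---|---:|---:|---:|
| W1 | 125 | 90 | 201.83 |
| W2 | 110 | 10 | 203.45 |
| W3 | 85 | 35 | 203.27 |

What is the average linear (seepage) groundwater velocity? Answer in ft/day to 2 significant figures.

34 ft/day

Differences from W1: to W2 (Δx, Δy, Δh) = (-15, -80, +1.62); to W3 = (-40, -55, +1.44).
Solve a·Δx + b·Δy = Δh: det = (-15)·(-55) − (-40)·(-80) = -2375.
∂h/∂x = [(+1.62)·(-55) − (+1.44)·(-80)] / -2375 = -0.01099
∂h/∂y = [(-15)·(+1.44) − (-40)·(+1.62)] / -2375 = -0.01819
|∇h| = √(-0.01099² + -0.01819²) = 0.02125
Seepage velocity v = K·i/n = 460.0 × 0.02125 / 0.29 = 33.71 ft/day.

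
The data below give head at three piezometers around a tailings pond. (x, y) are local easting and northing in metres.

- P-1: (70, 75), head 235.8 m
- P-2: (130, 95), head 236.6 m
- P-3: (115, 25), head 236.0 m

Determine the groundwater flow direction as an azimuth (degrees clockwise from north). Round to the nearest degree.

241°

Taking P-1 as reference: P-2−P-1 = (60, 20, +0.8); P-3−P-1 = (45, -50, +0.2).
Solve a·Δx + b·Δy = Δh: det = 60·(-50) − 45·20 = -3900.
∂h/∂x = [(+0.8)·(-50) − (+0.2)·20] / -3900 = +0.01128
∂h/∂y = [60·(+0.2) − 45·(+0.8)] / -3900 = +0.006154
Flow direction (−∇h) has components (-0.01128 E, -0.006154 N).
Azimuth = atan2(E, N) = atan2(-0.01128, -0.006154) = 241.4° ≈ 241°.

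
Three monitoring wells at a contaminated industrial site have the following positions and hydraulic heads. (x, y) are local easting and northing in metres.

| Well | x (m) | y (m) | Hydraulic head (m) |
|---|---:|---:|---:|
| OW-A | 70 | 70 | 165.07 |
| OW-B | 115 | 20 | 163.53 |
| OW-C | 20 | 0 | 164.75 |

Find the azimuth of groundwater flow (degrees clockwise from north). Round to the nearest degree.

135°

With h = a·x + b·y + c and OW-A as origin, the differences give:
  45·a + (-50)·b = -1.54
  (-50)·a + (-70)·b = -0.32
Eliminate b (×(-70) and ×(-50), subtract): -5650·a = 91.800 → a = ∂h/∂x = -0.01625
Back-substitute: b = ∂h/∂y = +0.01618.
Flow direction (−∇h) has components (+0.01625 E, -0.01618 N).
Azimuth = atan2(E, N) = atan2(+0.01625, -0.01618) = 134.9° ≈ 135°.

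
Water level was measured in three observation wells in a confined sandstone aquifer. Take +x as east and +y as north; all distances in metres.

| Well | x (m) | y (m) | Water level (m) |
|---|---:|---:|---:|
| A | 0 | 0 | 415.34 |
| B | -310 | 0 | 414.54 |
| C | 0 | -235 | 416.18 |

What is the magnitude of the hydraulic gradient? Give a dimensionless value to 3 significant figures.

0.00441

∂h/∂x = (414.54 − 415.34) / (-310 − 0) = +0.002581
∂h/∂y = (416.18 − 415.34) / (-235 − 0) = -0.003574
|∇h| = √(0.002581² + -0.003574²) = 0.004409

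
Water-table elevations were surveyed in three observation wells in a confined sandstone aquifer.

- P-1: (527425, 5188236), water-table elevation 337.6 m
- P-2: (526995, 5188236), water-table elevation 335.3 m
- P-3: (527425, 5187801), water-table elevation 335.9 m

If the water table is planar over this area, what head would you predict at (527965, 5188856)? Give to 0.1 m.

342.9 m

∂h/∂x = (335.3 − 337.6) / (526995 − 527425) = +0.005349
∂h/∂y = (335.9 − 337.6) / (5187801 − 5188236) = +0.003908
h(527965, 5188856) = 337.6 + (+0.005349)·(540) + (+0.003908)·(620) = 337.6 +2.888 +2.423 = 342.911 m.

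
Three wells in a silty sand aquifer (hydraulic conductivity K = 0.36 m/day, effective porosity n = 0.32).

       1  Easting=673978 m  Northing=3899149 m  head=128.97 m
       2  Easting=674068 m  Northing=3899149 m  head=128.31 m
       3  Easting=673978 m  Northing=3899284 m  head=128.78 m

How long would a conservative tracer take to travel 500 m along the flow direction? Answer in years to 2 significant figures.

∂h/∂x = (128.31 − 128.97) / (674068 − 673978) = -0.007333
∂h/∂y = (128.78 − 128.97) / (3899284 − 3899149) = -0.001407
|∇h| = √(-0.007333² + -0.001407²) = 0.007467
Seepage velocity v = K·i/n = 0.36 × 0.007467 / 0.32 = 0.0084 m/day.
t = 500 / 0.0084 = 5.952e+04 days = 163 years.

160 years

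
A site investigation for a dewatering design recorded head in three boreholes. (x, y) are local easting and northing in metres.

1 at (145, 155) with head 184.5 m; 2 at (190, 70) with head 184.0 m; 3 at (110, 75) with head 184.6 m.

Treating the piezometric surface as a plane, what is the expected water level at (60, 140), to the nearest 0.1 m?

185.1 m

With h = a·x + b·y + c and 1 as origin, the differences give:
  45·a + (-85)·b = -0.5
  (-35)·a + (-80)·b = +0.1
Eliminate b (×(-80) and ×(-85), subtract): -6575·a = 48.50 → a = ∂h/∂x = -0.007376
Back-substitute: b = ∂h/∂y = +0.001977.
h(60, 140) = 184.5 + (-0.007376)·(-85) + (+0.001977)·(-15) = 184.5 +0.627 -0.030 = 185.097 m.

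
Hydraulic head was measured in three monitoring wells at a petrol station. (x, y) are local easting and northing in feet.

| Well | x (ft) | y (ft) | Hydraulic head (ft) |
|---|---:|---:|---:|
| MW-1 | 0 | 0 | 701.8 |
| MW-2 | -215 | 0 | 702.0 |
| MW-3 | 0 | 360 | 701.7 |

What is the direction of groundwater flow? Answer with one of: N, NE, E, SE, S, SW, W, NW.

E

∂h/∂x = (702.0 − 701.8) / (-215 − 0) = -0.0009302
∂h/∂y = (701.7 − 701.8) / (360 − 0) = -0.0002778
Flow = −∇h = (+0.0009302 east, +0.0002778 north), which points east.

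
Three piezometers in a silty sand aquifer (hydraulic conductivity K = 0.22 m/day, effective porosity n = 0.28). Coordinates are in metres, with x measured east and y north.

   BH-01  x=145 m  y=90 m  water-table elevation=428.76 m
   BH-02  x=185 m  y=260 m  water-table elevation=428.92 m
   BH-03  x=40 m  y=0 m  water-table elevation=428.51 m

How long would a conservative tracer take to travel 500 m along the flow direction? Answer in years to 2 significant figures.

860 years

Taking BH-01 as reference: BH-02−BH-01 = (40, 170, +0.16); BH-03−BH-01 = (-105, -90, -0.25).
Solve a·Δx + b·Δy = Δh: det = 40·(-90) − (-105)·170 = 14250.
∂h/∂x = [(+0.16)·(-90) − (-0.25)·170] / 14250 = +0.001972
∂h/∂y = [40·(-0.25) − (-105)·(+0.16)] / 14250 = +0.0004772
|∇h| = √(0.001972² + 0.0004772²) = 0.002029
Seepage velocity v = K·i/n = 0.22 × 0.002029 / 0.28 = 0.001594 m/day.
t = 500 / 0.001594 = 3.137e+05 days = 859 years.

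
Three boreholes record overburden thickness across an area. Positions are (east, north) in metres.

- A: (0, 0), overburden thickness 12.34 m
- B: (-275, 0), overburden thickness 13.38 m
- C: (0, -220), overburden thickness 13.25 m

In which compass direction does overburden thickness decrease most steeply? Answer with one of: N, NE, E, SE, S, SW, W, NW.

∂d/∂x = (13.38 − 12.34) / (-275 − 0) = -0.003782
∂d/∂y = (13.25 − 12.34) / (-220 − 0) = -0.004136
Steepest decrease is along −∇f = (+0.003782 E, +0.004136 N) → northeast.

NE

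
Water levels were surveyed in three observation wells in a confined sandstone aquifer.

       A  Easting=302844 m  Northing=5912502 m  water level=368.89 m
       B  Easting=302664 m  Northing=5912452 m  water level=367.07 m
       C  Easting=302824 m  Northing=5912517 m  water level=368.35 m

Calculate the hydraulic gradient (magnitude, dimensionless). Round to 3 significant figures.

Differences from A: to B (Δx, Δy, Δh) = (-180, -50, -1.82); to C = (-20, 15, -0.54).
Solve a·Δx + b·Δy = Δh: det = (-180)·15 − (-20)·(-50) = -3700.
∂h/∂x = [(-1.82)·15 − (-0.54)·(-50)] / -3700 = +0.01468
∂h/∂y = [(-180)·(-0.54) − (-20)·(-1.82)] / -3700 = -0.01643
|∇h| = √(0.01468² + -0.01643²) = 0.02203

0.0220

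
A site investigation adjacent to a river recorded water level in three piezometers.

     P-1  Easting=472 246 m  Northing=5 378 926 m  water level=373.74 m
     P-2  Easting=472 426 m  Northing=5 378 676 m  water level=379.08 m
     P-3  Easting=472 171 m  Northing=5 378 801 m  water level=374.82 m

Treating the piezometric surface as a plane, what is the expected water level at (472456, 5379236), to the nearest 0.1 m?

371.3 m

Taking P-1 as reference: P-2−P-1 = (180, -250, +5.34); P-3−P-1 = (-75, -125, +1.08).
Determinant of the coordinate differences = 180·(-125) − (-75)·(-250) = -41250.
∂h/∂x = [(+5.34)·(-125) − (+1.08)·(-250)] / -41250 = +0.009636
∂h/∂y = [180·(+1.08) − (-75)·(+5.34)] / -41250 = -0.01442
h(472456, 5379236) = 373.74 + (+0.009636)·(210) + (-0.01442)·(310) = 373.74 +2.024 -4.471 = 371.293 m.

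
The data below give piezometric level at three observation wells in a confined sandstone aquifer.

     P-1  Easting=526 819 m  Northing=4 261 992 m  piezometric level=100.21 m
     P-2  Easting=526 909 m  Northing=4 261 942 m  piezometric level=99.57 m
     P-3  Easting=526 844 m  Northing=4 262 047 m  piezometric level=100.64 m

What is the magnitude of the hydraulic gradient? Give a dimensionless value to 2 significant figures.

Taking P-1 as reference: P-2−P-1 = (90, -50, -0.64); P-3−P-1 = (25, 55, +0.43).
Solve a·Δx + b·Δy = Δh: det = 90·55 − 25·(-50) = 6200.
∂h/∂x = [(-0.64)·55 − (+0.43)·(-50)] / 6200 = -0.002210
∂h/∂y = [90·(+0.43) − 25·(-0.64)] / 6200 = +0.008823
|∇h| = √(-0.002210² + 0.008823²) = 0.009096

0.0091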